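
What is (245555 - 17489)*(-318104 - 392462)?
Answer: -162055945356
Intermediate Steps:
(245555 - 17489)*(-318104 - 392462) = 228066*(-710566) = -162055945356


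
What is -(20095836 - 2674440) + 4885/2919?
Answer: -50853050039/2919 ≈ -1.7421e+7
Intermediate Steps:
-(20095836 - 2674440) + 4885/2919 = -4692/(1/((-28 - 570) + 4311)) + 4885*(1/2919) = -4692/(1/(-598 + 4311)) + 4885/2919 = -4692/(1/3713) + 4885/2919 = -4692/1/3713 + 4885/2919 = -4692*3713 + 4885/2919 = -17421396 + 4885/2919 = -50853050039/2919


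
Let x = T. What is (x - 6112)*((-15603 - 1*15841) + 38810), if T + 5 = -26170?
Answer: -237826042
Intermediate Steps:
T = -26175 (T = -5 - 26170 = -26175)
x = -26175
(x - 6112)*((-15603 - 1*15841) + 38810) = (-26175 - 6112)*((-15603 - 1*15841) + 38810) = -32287*((-15603 - 15841) + 38810) = -32287*(-31444 + 38810) = -32287*7366 = -237826042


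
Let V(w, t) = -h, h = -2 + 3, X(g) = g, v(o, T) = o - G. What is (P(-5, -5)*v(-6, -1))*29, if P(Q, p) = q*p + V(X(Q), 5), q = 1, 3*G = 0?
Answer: 1044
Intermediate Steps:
G = 0 (G = (1/3)*0 = 0)
v(o, T) = o (v(o, T) = o - 1*0 = o + 0 = o)
h = 1
V(w, t) = -1 (V(w, t) = -1*1 = -1)
P(Q, p) = -1 + p (P(Q, p) = 1*p - 1 = p - 1 = -1 + p)
(P(-5, -5)*v(-6, -1))*29 = ((-1 - 5)*(-6))*29 = -6*(-6)*29 = 36*29 = 1044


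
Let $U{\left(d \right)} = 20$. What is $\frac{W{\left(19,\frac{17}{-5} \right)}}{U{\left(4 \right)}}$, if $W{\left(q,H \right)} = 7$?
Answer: $\frac{7}{20} \approx 0.35$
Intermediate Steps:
$\frac{W{\left(19,\frac{17}{-5} \right)}}{U{\left(4 \right)}} = \frac{7}{20}$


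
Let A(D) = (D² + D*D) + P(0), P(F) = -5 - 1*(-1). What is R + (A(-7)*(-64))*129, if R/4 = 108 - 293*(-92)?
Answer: -667808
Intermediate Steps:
P(F) = -4 (P(F) = -5 + 1 = -4)
R = 108256 (R = 4*(108 - 293*(-92)) = 4*(108 + 26956) = 4*27064 = 108256)
A(D) = -4 + 2*D² (A(D) = (D² + D*D) - 4 = (D² + D²) - 4 = 2*D² - 4 = -4 + 2*D²)
R + (A(-7)*(-64))*129 = 108256 + ((-4 + 2*(-7)²)*(-64))*129 = 108256 + ((-4 + 2*49)*(-64))*129 = 108256 + ((-4 + 98)*(-64))*129 = 108256 + (94*(-64))*129 = 108256 - 6016*129 = 108256 - 776064 = -667808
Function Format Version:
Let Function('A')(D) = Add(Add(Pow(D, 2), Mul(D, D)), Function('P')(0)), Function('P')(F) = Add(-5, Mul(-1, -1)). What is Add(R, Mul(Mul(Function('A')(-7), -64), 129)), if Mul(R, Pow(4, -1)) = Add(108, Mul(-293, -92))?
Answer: -667808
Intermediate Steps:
Function('P')(F) = -4 (Function('P')(F) = Add(-5, 1) = -4)
R = 108256 (R = Mul(4, Add(108, Mul(-293, -92))) = Mul(4, Add(108, 26956)) = Mul(4, 27064) = 108256)
Function('A')(D) = Add(-4, Mul(2, Pow(D, 2))) (Function('A')(D) = Add(Add(Pow(D, 2), Mul(D, D)), -4) = Add(Add(Pow(D, 2), Pow(D, 2)), -4) = Add(Mul(2, Pow(D, 2)), -4) = Add(-4, Mul(2, Pow(D, 2))))
Add(R, Mul(Mul(Function('A')(-7), -64), 129)) = Add(108256, Mul(Mul(Add(-4, Mul(2, Pow(-7, 2))), -64), 129)) = Add(108256, Mul(Mul(Add(-4, Mul(2, 49)), -64), 129)) = Add(108256, Mul(Mul(Add(-4, 98), -64), 129)) = Add(108256, Mul(Mul(94, -64), 129)) = Add(108256, Mul(-6016, 129)) = Add(108256, -776064) = -667808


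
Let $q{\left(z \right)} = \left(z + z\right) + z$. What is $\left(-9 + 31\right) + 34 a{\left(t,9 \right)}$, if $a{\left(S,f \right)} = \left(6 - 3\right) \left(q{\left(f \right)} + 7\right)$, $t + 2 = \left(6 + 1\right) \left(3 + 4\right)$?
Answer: $3490$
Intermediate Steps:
$q{\left(z \right)} = 3 z$ ($q{\left(z \right)} = 2 z + z = 3 z$)
$t = 47$ ($t = -2 + \left(6 + 1\right) \left(3 + 4\right) = -2 + 7 \cdot 7 = -2 + 49 = 47$)
$a{\left(S,f \right)} = 21 + 9 f$ ($a{\left(S,f \right)} = \left(6 - 3\right) \left(3 f + 7\right) = 3 \left(7 + 3 f\right) = 21 + 9 f$)
$\left(-9 + 31\right) + 34 a{\left(t,9 \right)} = \left(-9 + 31\right) + 34 \left(21 + 9 \cdot 9\right) = 22 + 34 \left(21 + 81\right) = 22 + 34 \cdot 102 = 22 + 3468 = 3490$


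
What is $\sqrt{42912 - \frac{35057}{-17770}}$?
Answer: $\frac{\sqrt{13551069647690}}{17770} \approx 207.16$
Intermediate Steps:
$\sqrt{42912 - \frac{35057}{-17770}} = \sqrt{42912 - - \frac{35057}{17770}} = \sqrt{42912 + \frac{35057}{17770}} = \sqrt{\frac{762581297}{17770}} = \frac{\sqrt{13551069647690}}{17770}$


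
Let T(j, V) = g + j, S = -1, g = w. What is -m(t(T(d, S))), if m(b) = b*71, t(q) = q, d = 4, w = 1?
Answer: -355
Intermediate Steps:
g = 1
T(j, V) = 1 + j
m(b) = 71*b
-m(t(T(d, S))) = -71*(1 + 4) = -71*5 = -1*355 = -355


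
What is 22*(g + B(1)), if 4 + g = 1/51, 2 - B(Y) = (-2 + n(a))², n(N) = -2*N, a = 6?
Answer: -222134/51 ≈ -4355.6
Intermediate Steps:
B(Y) = -194 (B(Y) = 2 - (-2 - 2*6)² = 2 - (-2 - 12)² = 2 - 1*(-14)² = 2 - 1*196 = 2 - 196 = -194)
g = -203/51 (g = -4 + 1/51 = -203/51 ≈ -3.9804)
22*(g + B(1)) = 22*(-203/51 - 194) = 22*(-10097/51) = -222134/51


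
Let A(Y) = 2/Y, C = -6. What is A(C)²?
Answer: ⅑ ≈ 0.11111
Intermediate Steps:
A(C)² = (2/(-6))² = (2*(-⅙))² = (-⅓)² = ⅑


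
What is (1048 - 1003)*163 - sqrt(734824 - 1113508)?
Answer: 7335 - 6*I*sqrt(10519) ≈ 7335.0 - 615.37*I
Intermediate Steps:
(1048 - 1003)*163 - sqrt(734824 - 1113508) = 45*163 - sqrt(-378684) = 7335 - 6*I*sqrt(10519)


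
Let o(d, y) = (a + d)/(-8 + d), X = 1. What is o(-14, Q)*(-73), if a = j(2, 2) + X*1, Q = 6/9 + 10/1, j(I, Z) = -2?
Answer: -1095/22 ≈ -49.773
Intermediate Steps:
Q = 32/3 (Q = 6*(1/9) + 10*1 = 2/3 + 10 = 32/3 ≈ 10.667)
a = -1 (a = -2 + 1*1 = -2 + 1 = -1)
o(d, y) = (-1 + d)/(-8 + d)
o(-14, Q)*(-73) = ((-1 - 14)/(-8 - 14))*(-73) = (-15/(-22))*(-73) = -1/22*(-15)*(-73) = (15/22)*(-73) = -1095/22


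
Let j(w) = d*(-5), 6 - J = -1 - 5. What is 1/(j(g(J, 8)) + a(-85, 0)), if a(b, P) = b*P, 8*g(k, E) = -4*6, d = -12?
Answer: 1/60 ≈ 0.016667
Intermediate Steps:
J = 12 (J = 6 - (-1 - 5) = 6 - 1*(-6) = 6 + 6 = 12)
g(k, E) = -3 (g(k, E) = (-4*6)/8 = (⅛)*(-24) = -3)
j(w) = 60 (j(w) = -12*(-5) = 60)
a(b, P) = P*b
1/(j(g(J, 8)) + a(-85, 0)) = 1/(60 + 0*(-85)) = 1/(60 + 0) = 1/60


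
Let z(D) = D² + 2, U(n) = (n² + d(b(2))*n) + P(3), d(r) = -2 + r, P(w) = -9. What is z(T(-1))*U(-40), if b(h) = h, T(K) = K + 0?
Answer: 4773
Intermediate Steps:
T(K) = K
U(n) = -9 + n² (U(n) = (n² + (-2 + 2)*n) - 9 = (n² + 0*n) - 9 = (n² + 0) - 9 = n² - 9 = -9 + n²)
z(D) = 2 + D²
z(T(-1))*U(-40) = (2 + (-1)²)*(-9 + (-40)²) = (2 + 1)*(-9 + 1600) = 3*1591 = 4773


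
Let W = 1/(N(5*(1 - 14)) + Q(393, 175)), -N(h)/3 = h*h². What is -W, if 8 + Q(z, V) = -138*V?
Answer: -1/799717 ≈ -1.2504e-6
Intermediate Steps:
Q(z, V) = -8 - 138*V
N(h) = -3*h³ (N(h) = -3*h*h² = -3*h³)
W = 1/799717 (W = 1/(-3*125*(1 - 14)³ + (-8 - 138*175)) = 1/(-3*(5*(-13))³ + (-8 - 24150)) = 1/(-3*(-65)³ - 24158) = 1/(-3*(-274625) - 24158) = 1/(823875 - 24158) = 1/799717 ≈ 1.2504e-6)
-W = -1*1/799717 = -1/799717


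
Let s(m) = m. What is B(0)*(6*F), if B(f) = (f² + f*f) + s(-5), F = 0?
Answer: 0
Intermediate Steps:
B(f) = -5 + 2*f² (B(f) = (f² + f*f) - 5 = (f² + f²) - 5 = 2*f² - 5 = -5 + 2*f²)
B(0)*(6*F) = (-5 + 2*0²)*(6*0) = (-5 + 2*0)*0 = (-5 + 0)*0 = -5*0 = 0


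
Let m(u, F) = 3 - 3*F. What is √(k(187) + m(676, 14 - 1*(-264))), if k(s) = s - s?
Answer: I*√831 ≈ 28.827*I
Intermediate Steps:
k(s) = 0
√(k(187) + m(676, 14 - 1*(-264))) = √(0 + (3 - 3*(14 - 1*(-264)))) = √(0 + (3 - 3*(14 + 264))) = √(0 + (3 - 3*278)) = √(0 + (3 - 834)) = √(0 - 831) = √(-831) = I*√831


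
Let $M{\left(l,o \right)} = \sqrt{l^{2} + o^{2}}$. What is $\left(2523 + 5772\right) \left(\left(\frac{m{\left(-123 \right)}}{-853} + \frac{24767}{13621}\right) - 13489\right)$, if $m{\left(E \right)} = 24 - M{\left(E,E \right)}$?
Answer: $- \frac{1299859848471450}{11618713} + \frac{1020285 \sqrt{2}}{853} \approx -1.1187 \cdot 10^{8}$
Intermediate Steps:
$m{\left(E \right)} = 24 - \sqrt{2} \sqrt{E^{2}}$ ($m{\left(E \right)} = 24 - \sqrt{E^{2} + E^{2}} = 24 - \sqrt{2 E^{2}} = 24 - \sqrt{2} \sqrt{E^{2}}$)
$\left(2523 + 5772\right) \left(\left(\frac{m{\left(-123 \right)}}{-853} + \frac{24767}{13621}\right) - 13489\right) = \left(2523 + 5772\right) \left(\left(\frac{24 - \sqrt{2} \sqrt{\left(-123\right)^{2}}}{-853} + \frac{24767}{13621}\right) - 13489\right) = 8295 \left(\left(\left(24 - \sqrt{2} \sqrt{15129}\right) \left(- \frac{1}{853}\right) + 24767 \cdot \frac{1}{13621}\right) - 13489\right) = 8295 \left(\left(\left(24 - \sqrt{2} \cdot 123\right) \left(- \frac{1}{853}\right) + \frac{24767}{13621}\right) - 13489\right) = 8295 \left(\left(\left(24 - 123 \sqrt{2}\right) \left(- \frac{1}{853}\right) + \frac{24767}{13621}\right) - 13489\right) = 8295 \left(\left(\left(- \frac{24}{853} + \frac{123 \sqrt{2}}{853}\right) + \frac{24767}{13621}\right) - 13489\right) = 8295 \left(\left(\frac{20799347}{11618713} + \frac{123 \sqrt{2}}{853}\right) - 13489\right) = 8295 \left(- \frac{156704020310}{11618713} + \frac{123 \sqrt{2}}{853}\right) = - \frac{1299859848471450}{11618713} + \frac{1020285 \sqrt{2}}{853}$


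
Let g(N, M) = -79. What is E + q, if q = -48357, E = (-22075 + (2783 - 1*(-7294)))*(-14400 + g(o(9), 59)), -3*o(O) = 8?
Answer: 173670685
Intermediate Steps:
o(O) = -8/3 (o(O) = -⅓*8 = -8/3)
E = 173719042 (E = (-22075 + (2783 - 1*(-7294)))*(-14400 - 79) = (-22075 + (2783 + 7294))*(-14479) = (-22075 + 10077)*(-14479) = -11998*(-14479) = 173719042)
E + q = 173719042 - 48357 = 173670685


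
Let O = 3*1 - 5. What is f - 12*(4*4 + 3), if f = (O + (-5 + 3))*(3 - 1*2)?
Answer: -232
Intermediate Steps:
O = -2 (O = 3 - 5 = -2)
f = -4 (f = (-2 + (-5 + 3))*(3 - 1*2) = (-2 - 2)*(3 - 2) = -4*1 = -4)
f - 12*(4*4 + 3) = -4 - 12*(4*4 + 3) = -4 - 12*(16 + 3) = -4 - 12*19 = -4 - 228 = -232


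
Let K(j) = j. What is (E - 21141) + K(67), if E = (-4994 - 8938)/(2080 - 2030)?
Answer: -533816/25 ≈ -21353.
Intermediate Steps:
E = -6966/25 (E = -13932/50 = -13932*1/50 = -6966/25 ≈ -278.64)
(E - 21141) + K(67) = (-6966/25 - 21141) + 67 = -535491/25 + 67 = -533816/25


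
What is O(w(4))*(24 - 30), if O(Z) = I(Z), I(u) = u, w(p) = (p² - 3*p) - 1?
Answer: -18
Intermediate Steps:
w(p) = -1 + p² - 3*p
O(Z) = Z
O(w(4))*(24 - 30) = (-1 + 4² - 3*4)*(24 - 30) = (-1 + 16 - 12)*(-6) = 3*(-6) = -18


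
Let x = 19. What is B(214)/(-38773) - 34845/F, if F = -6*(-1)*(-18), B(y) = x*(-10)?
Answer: 450355235/1395828 ≈ 322.64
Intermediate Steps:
B(y) = -190 (B(y) = 19*(-10) = -190)
F = -108 (F = 6*(-18) = -108)
B(214)/(-38773) - 34845/F = -190/(-38773) - 34845/(-108) = -190*(-1/38773) - 34845*(-1/108) = 190/38773 + 11615/36 = 450355235/1395828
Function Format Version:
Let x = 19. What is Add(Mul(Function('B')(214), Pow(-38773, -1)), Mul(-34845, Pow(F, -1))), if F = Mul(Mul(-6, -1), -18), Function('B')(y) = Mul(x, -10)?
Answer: Rational(450355235, 1395828) ≈ 322.64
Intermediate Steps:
Function('B')(y) = -190 (Function('B')(y) = Mul(19, -10) = -190)
F = -108 (F = Mul(6, -18) = -108)
Add(Mul(Function('B')(214), Pow(-38773, -1)), Mul(-34845, Pow(F, -1))) = Add(Mul(-190, Pow(-38773, -1)), Mul(-34845, Pow(-108, -1))) = Add(Mul(-190, Rational(-1, 38773)), Mul(-34845, Rational(-1, 108))) = Add(Rational(190, 38773), Rational(11615, 36)) = Rational(450355235, 1395828)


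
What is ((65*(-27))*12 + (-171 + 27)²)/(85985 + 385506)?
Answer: -324/471491 ≈ -0.00068718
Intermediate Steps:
((65*(-27))*12 + (-171 + 27)²)/(85985 + 385506) = (-1755*12 + (-144)²)/471491 = (-21060 + 20736)*(1/471491) = -324*1/471491 = -324/471491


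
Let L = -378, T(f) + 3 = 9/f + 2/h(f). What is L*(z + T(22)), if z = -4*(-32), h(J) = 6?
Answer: -522837/11 ≈ -47531.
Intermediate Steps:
T(f) = -8/3 + 9/f (T(f) = -3 + (9/f + 2/6) = -3 + (9/f + 2*(1/6)) = -3 + (9/f + 1/3) = -3 + (1/3 + 9/f) = -8/3 + 9/f)
z = 128
L*(z + T(22)) = -378*(128 + (-8/3 + 9/22)) = -378*(128 - 149/66) = -378*8299/66 = -522837/11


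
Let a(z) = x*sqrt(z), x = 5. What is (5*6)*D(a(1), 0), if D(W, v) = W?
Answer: 150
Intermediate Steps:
a(z) = 5*sqrt(z)
(5*6)*D(a(1), 0) = (5*6)*(5*sqrt(1)) = 30*(5*1) = 30*5 = 150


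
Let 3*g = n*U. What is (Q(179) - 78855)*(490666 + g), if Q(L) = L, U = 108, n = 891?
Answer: -41127249592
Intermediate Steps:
g = 32076 (g = (891*108)/3 = (1/3)*96228 = 32076)
(Q(179) - 78855)*(490666 + g) = (179 - 78855)*(490666 + 32076) = -78676*522742 = -41127249592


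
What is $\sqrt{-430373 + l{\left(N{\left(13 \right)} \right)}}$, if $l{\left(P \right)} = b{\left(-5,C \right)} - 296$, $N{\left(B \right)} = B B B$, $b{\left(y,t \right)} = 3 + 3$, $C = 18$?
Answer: $i \sqrt{430663} \approx 656.25 i$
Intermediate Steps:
$b{\left(y,t \right)} = 6$
$N{\left(B \right)} = B^{3}$ ($N{\left(B \right)} = B^{2} B = B^{3}$)
$l{\left(P \right)} = -290$ ($l{\left(P \right)} = 6 - 296 = -290$)
$\sqrt{-430373 + l{\left(N{\left(13 \right)} \right)}} = \sqrt{-430373 - 290} = \sqrt{-430663} = i \sqrt{430663}$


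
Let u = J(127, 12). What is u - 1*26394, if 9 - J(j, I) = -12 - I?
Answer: -26361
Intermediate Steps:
J(j, I) = 21 + I (J(j, I) = 9 - (-12 - I) = 9 + (12 + I) = 21 + I)
u = 33 (u = 21 + 12 = 33)
u - 1*26394 = 33 - 1*26394 = 33 - 26394 = -26361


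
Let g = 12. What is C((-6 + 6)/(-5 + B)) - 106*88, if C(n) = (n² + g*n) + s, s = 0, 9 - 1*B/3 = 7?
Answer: -9328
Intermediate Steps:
B = 6 (B = 27 - 3*7 = 27 - 21 = 6)
C(n) = n² + 12*n (C(n) = (n² + 12*n) + 0 = n² + 12*n)
C((-6 + 6)/(-5 + B)) - 106*88 = ((-6 + 6)/(-5 + 6))*(12 + (-6 + 6)/(-5 + 6)) - 106*88 = (0/1)*(12 + 0/1) - 9328 = (0*1)*(12 + 0*1) - 9328 = 0*(12 + 0) - 9328 = 0*12 - 9328 = 0 - 9328 = -9328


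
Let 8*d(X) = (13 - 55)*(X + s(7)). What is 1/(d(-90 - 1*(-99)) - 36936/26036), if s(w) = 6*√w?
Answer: 1221895516/114914898849 - 2372556536*√7/344744696547 ≈ -0.0075752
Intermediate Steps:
d(X) = -63*√7/2 - 21*X/4 (d(X) = ((13 - 55)*(X + 6*√7))/8 = (-42*(X + 6*√7))/8 = (-252*√7 - 42*X)/8 = -63*√7/2 - 21*X/4)
1/(d(-90 - 1*(-99)) - 36936/26036) = 1/((-63*√7/2 - 21*(-90 - 1*(-99))/4) - 36936/26036) = 1/((-63*√7/2 - 21*(-90 + 99)/4) - 36936/26036) = 1/((-63*√7/2 - 21/4*9) - 1*9234/6509) = 1/((-63*√7/2 - 189/4) - 9234/6509) = 1/((-189/4 - 63*√7/2) - 9234/6509) = 1/(-1267137/26036 - 63*√7/2)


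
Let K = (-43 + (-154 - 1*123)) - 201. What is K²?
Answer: 271441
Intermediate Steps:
K = -521 (K = (-43 + (-154 - 123)) - 201 = (-43 - 277) - 201 = -320 - 201 = -521)
K² = (-521)² = 271441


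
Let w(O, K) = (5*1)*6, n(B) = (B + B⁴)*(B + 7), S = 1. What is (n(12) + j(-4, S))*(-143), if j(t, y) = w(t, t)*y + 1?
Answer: -56376749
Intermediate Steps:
n(B) = (7 + B)*(B + B⁴) (n(B) = (B + B⁴)*(7 + B) = (7 + B)*(B + B⁴))
w(O, K) = 30 (w(O, K) = 5*6 = 30)
j(t, y) = 1 + 30*y (j(t, y) = 30*y + 1 = 1 + 30*y)
(n(12) + j(-4, S))*(-143) = (12*(7 + 12 + 12⁴ + 7*12³) + (1 + 30*1))*(-143) = (12*(7 + 12 + 20736 + 7*1728) + (1 + 30))*(-143) = (12*(7 + 12 + 20736 + 12096) + 31)*(-143) = (12*32851 + 31)*(-143) = (394212 + 31)*(-143) = 394243*(-143) = -56376749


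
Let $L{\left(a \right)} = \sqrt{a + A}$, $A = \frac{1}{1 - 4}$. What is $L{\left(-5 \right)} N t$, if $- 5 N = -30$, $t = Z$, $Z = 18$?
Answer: $144 i \sqrt{3} \approx 249.42 i$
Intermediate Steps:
$t = 18$
$A = - \frac{1}{3}$ ($A = \frac{1}{-3} = - \frac{1}{3} \approx -0.33333$)
$N = 6$ ($N = \left(- \frac{1}{5}\right) \left(-30\right) = 6$)
$L{\left(a \right)} = \sqrt{- \frac{1}{3} + a}$ ($L{\left(a \right)} = \sqrt{a - \frac{1}{3}} = \sqrt{- \frac{1}{3} + a}$)
$L{\left(-5 \right)} N t = \frac{\sqrt{-3 + 9 \left(-5\right)}}{3} \cdot 6 \cdot 18 = \frac{\sqrt{-3 - 45}}{3} \cdot 6 \cdot 18 = \frac{\sqrt{-48}}{3} \cdot 6 \cdot 18 = \frac{4 i \sqrt{3}}{3} \cdot 6 \cdot 18 = 8 i \sqrt{3} \cdot 18 = 144 i \sqrt{3}$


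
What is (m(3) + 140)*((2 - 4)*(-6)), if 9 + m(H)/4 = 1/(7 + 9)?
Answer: 1251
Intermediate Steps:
m(H) = -143/4 (m(H) = -36 + 4/(7 + 9) = -36 + 4/16 = -36 + 4*(1/16) = -36 + 1/4 = -143/4)
(m(3) + 140)*((2 - 4)*(-6)) = (-143/4 + 140)*((2 - 4)*(-6)) = 417*(-2*(-6))/4 = (417/4)*12 = 1251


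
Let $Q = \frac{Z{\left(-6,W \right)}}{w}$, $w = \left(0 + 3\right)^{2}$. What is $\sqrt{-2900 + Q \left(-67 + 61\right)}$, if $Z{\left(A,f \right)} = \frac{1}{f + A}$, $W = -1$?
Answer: $\frac{i \sqrt{1278858}}{21} \approx 53.851 i$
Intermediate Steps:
$Z{\left(A,f \right)} = \frac{1}{A + f}$
$w = 9$ ($w = 3^{2} = 9$)
$Q = - \frac{1}{63}$ ($Q = \frac{1}{\left(-6 - 1\right) 9} = \frac{1}{-7} \cdot \frac{1}{9} = \left(- \frac{1}{7}\right) \frac{1}{9} = - \frac{1}{63} \approx -0.015873$)
$\sqrt{-2900 + Q \left(-67 + 61\right)} = \sqrt{-2900 - \frac{-67 + 61}{63}} = \sqrt{-2900 - - \frac{2}{21}} = \sqrt{-2900 + \frac{2}{21}} = \sqrt{- \frac{60898}{21}} = \frac{i \sqrt{1278858}}{21}$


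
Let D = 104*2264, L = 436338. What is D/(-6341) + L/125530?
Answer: -13394986211/397992865 ≈ -33.656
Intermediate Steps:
D = 235456
D/(-6341) + L/125530 = 235456/(-6341) + 436338/125530 = 235456*(-1/6341) + 436338*(1/125530) = -235456/6341 + 218169/62765 = -13394986211/397992865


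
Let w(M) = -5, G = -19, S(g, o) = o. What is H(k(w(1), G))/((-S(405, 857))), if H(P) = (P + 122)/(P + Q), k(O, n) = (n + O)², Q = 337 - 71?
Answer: -349/360797 ≈ -0.00096730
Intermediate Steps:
Q = 266
k(O, n) = (O + n)²
H(P) = (122 + P)/(266 + P) (H(P) = (P + 122)/(P + 266) = (122 + P)/(266 + P))
H(k(w(1), G))/((-S(405, 857))) = ((122 + (-5 - 19)²)/(266 + (-5 - 19)²))/((-1*857)) = ((122 + (-24)²)/(266 + (-24)²))/(-857) = ((122 + 576)/(266 + 576))*(-1/857) = (698/842)*(-1/857) = ((1/842)*698)*(-1/857) = (349/421)*(-1/857) = -349/360797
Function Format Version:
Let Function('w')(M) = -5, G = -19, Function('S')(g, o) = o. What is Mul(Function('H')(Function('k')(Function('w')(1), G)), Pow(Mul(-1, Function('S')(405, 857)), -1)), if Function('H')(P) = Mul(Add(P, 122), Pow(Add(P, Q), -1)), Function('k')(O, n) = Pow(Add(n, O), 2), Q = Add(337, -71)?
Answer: Rational(-349, 360797) ≈ -0.00096730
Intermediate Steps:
Q = 266
Function('k')(O, n) = Pow(Add(O, n), 2)
Function('H')(P) = Mul(Pow(Add(266, P), -1), Add(122, P)) (Function('H')(P) = Mul(Add(P, 122), Pow(Add(P, 266), -1)) = Mul(Add(122, P), Pow(Add(266, P), -1)) = Mul(Pow(Add(266, P), -1), Add(122, P)))
Mul(Function('H')(Function('k')(Function('w')(1), G)), Pow(Mul(-1, Function('S')(405, 857)), -1)) = Mul(Mul(Pow(Add(266, Pow(Add(-5, -19), 2)), -1), Add(122, Pow(Add(-5, -19), 2))), Pow(Mul(-1, 857), -1)) = Mul(Mul(Pow(Add(266, Pow(-24, 2)), -1), Add(122, Pow(-24, 2))), Pow(-857, -1)) = Mul(Mul(Pow(Add(266, 576), -1), Add(122, 576)), Rational(-1, 857)) = Mul(Mul(Pow(842, -1), 698), Rational(-1, 857)) = Mul(Mul(Rational(1, 842), 698), Rational(-1, 857)) = Mul(Rational(349, 421), Rational(-1, 857)) = Rational(-349, 360797)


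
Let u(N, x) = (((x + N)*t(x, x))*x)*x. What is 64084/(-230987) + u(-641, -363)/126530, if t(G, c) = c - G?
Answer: -64084/230987 ≈ -0.27744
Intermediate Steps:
u(N, x) = 0 (u(N, x) = (((x + N)*(x - x))*x)*x = (((N + x)*0)*x)*x = (0*x)*x = 0*x = 0)
64084/(-230987) + u(-641, -363)/126530 = 64084/(-230987) + 0/126530 = 64084*(-1/230987) + 0*(1/126530) = -64084/230987 + 0 = -64084/230987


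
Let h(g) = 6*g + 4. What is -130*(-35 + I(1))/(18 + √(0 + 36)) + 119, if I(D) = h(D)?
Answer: 3053/12 ≈ 254.42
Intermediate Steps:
h(g) = 4 + 6*g
I(D) = 4 + 6*D
-130*(-35 + I(1))/(18 + √(0 + 36)) + 119 = -130*(-35 + (4 + 6*1))/(18 + √(0 + 36)) + 119 = -130*(-35 + (4 + 6))/(18 + √36) + 119 = -130*(-35 + 10)/(18 + 6) + 119 = -(-3250)/24 + 119 = -130*(-25/24) + 119 = 1625/12 + 119 = 3053/12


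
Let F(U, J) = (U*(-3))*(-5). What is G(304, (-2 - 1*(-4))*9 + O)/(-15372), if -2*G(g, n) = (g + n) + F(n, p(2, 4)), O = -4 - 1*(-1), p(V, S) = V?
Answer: 68/3843 ≈ 0.017695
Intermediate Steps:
O = -3 (O = -4 + 1 = -3)
F(U, J) = 15*U (F(U, J) = -3*U*(-5) = 15*U)
G(g, n) = -8*n - g/2 (G(g, n) = -((g + n) + 15*n)/2 = -(g + 16*n)/2 = -8*n - g/2)
G(304, (-2 - 1*(-4))*9 + O)/(-15372) = (-8*((-2 - 1*(-4))*9 - 3) - ½*304)/(-15372) = (-8*((-2 + 4)*9 - 3) - 152)*(-1/15372) = (-8*(2*9 - 3) - 152)*(-1/15372) = (-8*(18 - 3) - 152)*(-1/15372) = (-8*15 - 152)*(-1/15372) = (-120 - 152)*(-1/15372) = -272*(-1/15372) = 68/3843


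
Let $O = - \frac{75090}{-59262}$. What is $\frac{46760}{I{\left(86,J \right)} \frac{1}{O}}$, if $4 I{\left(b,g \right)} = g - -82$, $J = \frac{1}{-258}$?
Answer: $\frac{17255081280}{5969941} \approx 2890.3$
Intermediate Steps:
$J = - \frac{1}{258} \approx -0.003876$
$O = \frac{12515}{9877}$ ($O = \left(-75090\right) \left(- \frac{1}{59262}\right) = \frac{12515}{9877} \approx 1.2671$)
$I{\left(b,g \right)} = \frac{41}{2} + \frac{g}{4}$ ($I{\left(b,g \right)} = \frac{g - -82}{4} = \frac{g + 82}{4} = \frac{82 + g}{4} = \frac{41}{2} + \frac{g}{4}$)
$\frac{46760}{I{\left(86,J \right)} \frac{1}{O}} = \frac{46760}{\left(\frac{41}{2} + \frac{1}{4} \left(- \frac{1}{258}\right)\right) \frac{1}{\frac{12515}{9877}}} = \frac{46760}{\left(\frac{41}{2} - \frac{1}{1032}\right) \frac{9877}{12515}} = \frac{46760}{\frac{21155}{1032} \cdot \frac{9877}{12515}} = \frac{46760}{\frac{41789587}{2583096}} = 46760 \cdot \frac{2583096}{41789587} = \frac{17255081280}{5969941}$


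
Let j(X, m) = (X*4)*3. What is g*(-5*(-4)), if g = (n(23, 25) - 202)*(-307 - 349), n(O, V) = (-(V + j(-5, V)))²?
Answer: -13421760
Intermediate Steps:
j(X, m) = 12*X (j(X, m) = (4*X)*3 = 12*X)
n(O, V) = (60 - V)² (n(O, V) = (-(V + 12*(-5)))² = (-(V - 60))² = (-(-60 + V))² = (60 - V)²)
g = -671088 (g = ((-60 + 25)² - 202)*(-307 - 349) = ((-35)² - 202)*(-656) = (1225 - 202)*(-656) = 1023*(-656) = -671088)
g*(-5*(-4)) = -(-3355440)*(-4) = -671088*20 = -13421760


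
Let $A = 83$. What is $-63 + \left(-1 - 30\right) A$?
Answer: $-2636$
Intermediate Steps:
$-63 + \left(-1 - 30\right) A = -63 + \left(-1 - 30\right) 83 = -63 - 2573 = -2636$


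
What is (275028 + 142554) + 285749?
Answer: 703331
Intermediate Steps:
(275028 + 142554) + 285749 = 417582 + 285749 = 703331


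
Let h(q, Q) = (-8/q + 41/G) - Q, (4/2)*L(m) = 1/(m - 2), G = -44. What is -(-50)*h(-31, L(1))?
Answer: -5925/682 ≈ -8.6877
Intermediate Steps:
L(m) = 1/(2*(-2 + m)) (L(m) = 1/(2*(m - 2)) = 1/(2*(-2 + m)))
h(q, Q) = -41/44 - Q - 8/q (h(q, Q) = (-8/q + 41/(-44)) - Q = (-8/q + 41*(-1/44)) - Q = (-8/q - 41/44) - Q = (-41/44 - 8/q) - Q = -41/44 - Q - 8/q)
-(-50)*h(-31, L(1)) = -(-50)*(-41/44 - 1/(2*(-2 + 1)) - 8/(-31)) = -(-50)*(-41/44 - 1/(2*(-1)) - 8*(-1/31)) = -(-50)*(-41/44 - (-1)/2 + 8/31) = -(-50)*(-41/44 - 1*(-½) + 8/31) = -(-50)*(-41/44 + ½ + 8/31) = -(-50)*(-237)/1364 = -1*5925/682 = -5925/682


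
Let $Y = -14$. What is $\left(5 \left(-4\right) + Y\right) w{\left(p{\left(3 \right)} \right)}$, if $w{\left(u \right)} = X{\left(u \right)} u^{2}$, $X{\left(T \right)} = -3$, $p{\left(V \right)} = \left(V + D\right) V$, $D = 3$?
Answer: $33048$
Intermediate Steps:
$p{\left(V \right)} = V \left(3 + V\right)$ ($p{\left(V \right)} = \left(V + 3\right) V = \left(3 + V\right) V = V \left(3 + V\right)$)
$w{\left(u \right)} = - 3 u^{2}$
$\left(5 \left(-4\right) + Y\right) w{\left(p{\left(3 \right)} \right)} = \left(5 \left(-4\right) - 14\right) \left(- 3 \left(3 \left(3 + 3\right)\right)^{2}\right) = \left(-20 - 14\right) \left(- 3 \left(3 \cdot 6\right)^{2}\right) = - 34 \left(- 3 \cdot 18^{2}\right) = - 34 \left(\left(-3\right) 324\right) = \left(-34\right) \left(-972\right) = 33048$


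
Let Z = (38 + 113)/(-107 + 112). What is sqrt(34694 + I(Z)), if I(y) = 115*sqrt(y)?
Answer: sqrt(34694 + 23*sqrt(755)) ≈ 187.95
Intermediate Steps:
Z = 151/5 ≈ 30.200
sqrt(34694 + I(Z)) = sqrt(34694 + 115*sqrt(151/5)) = sqrt(34694 + 115*(sqrt(755)/5)) = sqrt(34694 + 23*sqrt(755))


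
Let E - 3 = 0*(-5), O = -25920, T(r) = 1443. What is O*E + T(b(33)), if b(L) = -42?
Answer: -76317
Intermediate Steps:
E = 3 (E = 3 + 0*(-5) = 3 + 0 = 3)
O*E + T(b(33)) = -25920*3 + 1443 = -77760 + 1443 = -76317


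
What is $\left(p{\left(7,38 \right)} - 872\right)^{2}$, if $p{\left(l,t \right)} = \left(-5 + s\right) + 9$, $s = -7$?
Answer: $765625$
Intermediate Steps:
$p{\left(l,t \right)} = -3$ ($p{\left(l,t \right)} = \left(-5 - 7\right) + 9 = -12 + 9 = -3$)
$\left(p{\left(7,38 \right)} - 872\right)^{2} = \left(-3 - 872\right)^{2} = \left(-875\right)^{2} = 765625$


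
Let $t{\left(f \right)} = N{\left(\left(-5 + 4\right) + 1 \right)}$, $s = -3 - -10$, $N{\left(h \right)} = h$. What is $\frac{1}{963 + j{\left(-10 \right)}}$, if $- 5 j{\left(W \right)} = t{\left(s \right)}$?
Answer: $\frac{1}{963} \approx 0.0010384$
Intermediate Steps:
$s = 7$ ($s = -3 + 10 = 7$)
$t{\left(f \right)} = 0$ ($t{\left(f \right)} = \left(-5 + 4\right) + 1 = -1 + 1 = 0$)
$j{\left(W \right)} = 0$ ($j{\left(W \right)} = \left(- \frac{1}{5}\right) 0 = 0$)
$\frac{1}{963 + j{\left(-10 \right)}} = \frac{1}{963 + 0} = \frac{1}{963}$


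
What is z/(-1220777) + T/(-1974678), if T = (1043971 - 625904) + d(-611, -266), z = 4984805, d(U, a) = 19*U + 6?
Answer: -1723264445053/401773580801 ≈ -4.2891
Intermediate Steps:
d(U, a) = 6 + 19*U
T = 406464 (T = (1043971 - 625904) + (6 + 19*(-611)) = 418067 + (6 - 11609) = 418067 - 11603 = 406464)
z/(-1220777) + T/(-1974678) = 4984805/(-1220777) + 406464/(-1974678) = 4984805*(-1/1220777) + 406464*(-1/1974678) = -4984805/1220777 - 67744/329113 = -1723264445053/401773580801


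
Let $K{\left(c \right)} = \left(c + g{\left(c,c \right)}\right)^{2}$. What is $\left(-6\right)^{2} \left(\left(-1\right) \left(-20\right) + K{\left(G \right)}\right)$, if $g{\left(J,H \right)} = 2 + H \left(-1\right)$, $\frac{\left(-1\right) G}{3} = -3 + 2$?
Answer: $864$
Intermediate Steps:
$G = 3$ ($G = - 3 \left(-3 + 2\right) = \left(-3\right) \left(-1\right) = 3$)
$g{\left(J,H \right)} = 2 - H$
$K{\left(c \right)} = 4$ ($K{\left(c \right)} = \left(c - \left(-2 + c\right)\right)^{2} = 2^{2} = 4$)
$\left(-6\right)^{2} \left(\left(-1\right) \left(-20\right) + K{\left(G \right)}\right) = \left(-6\right)^{2} \left(\left(-1\right) \left(-20\right) + 4\right) = 36 \left(20 + 4\right) = 36 \cdot 24 = 864$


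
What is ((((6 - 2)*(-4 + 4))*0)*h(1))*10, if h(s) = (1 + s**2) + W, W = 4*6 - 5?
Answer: 0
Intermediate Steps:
W = 19 (W = 24 - 5 = 19)
h(s) = 20 + s**2 (h(s) = (1 + s**2) + 19 = 20 + s**2)
((((6 - 2)*(-4 + 4))*0)*h(1))*10 = ((((6 - 2)*(-4 + 4))*0)*(20 + 1**2))*10 = (((4*0)*0)*(20 + 1))*10 = ((0*0)*21)*10 = (0*21)*10 = 0*10 = 0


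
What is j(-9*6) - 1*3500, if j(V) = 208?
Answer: -3292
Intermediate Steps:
j(-9*6) - 1*3500 = 208 - 1*3500 = 208 - 3500 = -3292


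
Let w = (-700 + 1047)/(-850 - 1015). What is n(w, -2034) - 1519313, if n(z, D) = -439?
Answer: -1519752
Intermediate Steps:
w = -347/1865 (w = 347/(-1865) = 347*(-1/1865) = -347/1865 ≈ -0.18606)
n(w, -2034) - 1519313 = -439 - 1519313 = -1519752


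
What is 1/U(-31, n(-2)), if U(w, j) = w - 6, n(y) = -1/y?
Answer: -1/37 ≈ -0.027027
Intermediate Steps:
U(w, j) = -6 + w
1/U(-31, n(-2)) = 1/(-6 - 31) = 1/(-37) = -1/37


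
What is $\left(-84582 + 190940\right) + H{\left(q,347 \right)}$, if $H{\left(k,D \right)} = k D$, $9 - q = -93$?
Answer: $141752$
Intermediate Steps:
$q = 102$ ($q = 9 - -93 = 9 + 93 = 102$)
$H{\left(k,D \right)} = D k$
$\left(-84582 + 190940\right) + H{\left(q,347 \right)} = \left(-84582 + 190940\right) + 347 \cdot 102 = 106358 + 35394 = 141752$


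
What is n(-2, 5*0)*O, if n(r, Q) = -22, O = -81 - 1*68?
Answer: 3278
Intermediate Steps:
O = -149 (O = -81 - 68 = -149)
n(-2, 5*0)*O = -22*(-149) = 3278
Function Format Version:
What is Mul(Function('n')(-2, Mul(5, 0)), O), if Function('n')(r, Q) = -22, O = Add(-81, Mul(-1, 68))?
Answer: 3278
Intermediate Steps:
O = -149 (O = Add(-81, -68) = -149)
Mul(Function('n')(-2, Mul(5, 0)), O) = Mul(-22, -149) = 3278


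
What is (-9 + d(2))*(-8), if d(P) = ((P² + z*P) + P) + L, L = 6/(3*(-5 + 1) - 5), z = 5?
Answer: -904/17 ≈ -53.176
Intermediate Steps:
L = -6/17 (L = 6/(3*(-4) - 5) = 6/(-12 - 5) = 6/(-17) = 6*(-1/17) = -6/17 ≈ -0.35294)
d(P) = -6/17 + P² + 6*P (d(P) = ((P² + 5*P) + P) - 6/17 = (P² + 6*P) - 6/17 = -6/17 + P² + 6*P)
(-9 + d(2))*(-8) = (-9 + (-6/17 + 2² + 6*2))*(-8) = (-9 + (-6/17 + 4 + 12))*(-8) = (-9 + 266/17)*(-8) = (113/17)*(-8) = -904/17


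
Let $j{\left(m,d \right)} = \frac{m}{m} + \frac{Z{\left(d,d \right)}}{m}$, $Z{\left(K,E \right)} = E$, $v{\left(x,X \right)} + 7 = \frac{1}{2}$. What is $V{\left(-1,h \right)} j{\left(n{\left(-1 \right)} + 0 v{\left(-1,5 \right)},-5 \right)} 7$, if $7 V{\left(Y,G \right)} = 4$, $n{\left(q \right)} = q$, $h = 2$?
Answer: $24$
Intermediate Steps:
$v{\left(x,X \right)} = - \frac{13}{2}$ ($v{\left(x,X \right)} = -7 + \frac{1}{2} = - \frac{13}{2}$)
$V{\left(Y,G \right)} = \frac{4}{7}$ ($V{\left(Y,G \right)} = \frac{1}{7} \cdot 4 = \frac{4}{7}$)
$j{\left(m,d \right)} = 1 + \frac{d}{m}$ ($j{\left(m,d \right)} = \frac{m}{m} + \frac{d}{m} = 1 + \frac{d}{m}$)
$V{\left(-1,h \right)} j{\left(n{\left(-1 \right)} + 0 v{\left(-1,5 \right)},-5 \right)} 7 = \frac{4 \frac{-5 + \left(-1 + 0 \left(- \frac{13}{2}\right)\right)}{-1 + 0 \left(- \frac{13}{2}\right)}}{7} \cdot 7 = \frac{4 \frac{-5 + \left(-1 + 0\right)}{-1 + 0}}{7} \cdot 7 = \frac{4 \frac{-5 - 1}{-1}}{7} \cdot 7 = \frac{4 \left(\left(-1\right) \left(-6\right)\right)}{7} \cdot 7 = \frac{4}{7} \cdot 6 \cdot 7 = \frac{24}{7} \cdot 7 = 24$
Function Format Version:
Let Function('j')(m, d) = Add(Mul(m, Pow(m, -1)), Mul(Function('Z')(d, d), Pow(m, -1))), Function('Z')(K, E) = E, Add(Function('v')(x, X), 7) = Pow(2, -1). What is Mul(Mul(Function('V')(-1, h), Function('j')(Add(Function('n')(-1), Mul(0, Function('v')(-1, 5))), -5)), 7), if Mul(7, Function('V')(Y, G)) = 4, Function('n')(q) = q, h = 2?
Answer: 24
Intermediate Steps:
Function('v')(x, X) = Rational(-13, 2) (Function('v')(x, X) = Add(-7, Pow(2, -1)) = Add(-7, Rational(1, 2)) = Rational(-13, 2))
Function('V')(Y, G) = Rational(4, 7) (Function('V')(Y, G) = Mul(Rational(1, 7), 4) = Rational(4, 7))
Function('j')(m, d) = Add(1, Mul(d, Pow(m, -1))) (Function('j')(m, d) = Add(Mul(m, Pow(m, -1)), Mul(d, Pow(m, -1))) = Add(1, Mul(d, Pow(m, -1))))
Mul(Mul(Function('V')(-1, h), Function('j')(Add(Function('n')(-1), Mul(0, Function('v')(-1, 5))), -5)), 7) = Mul(Mul(Rational(4, 7), Mul(Pow(Add(-1, Mul(0, Rational(-13, 2))), -1), Add(-5, Add(-1, Mul(0, Rational(-13, 2)))))), 7) = Mul(Mul(Rational(4, 7), Mul(Pow(Add(-1, 0), -1), Add(-5, Add(-1, 0)))), 7) = Mul(Mul(Rational(4, 7), Mul(Pow(-1, -1), Add(-5, -1))), 7) = Mul(Mul(Rational(4, 7), Mul(-1, -6)), 7) = Mul(Mul(Rational(4, 7), 6), 7) = Mul(Rational(24, 7), 7) = 24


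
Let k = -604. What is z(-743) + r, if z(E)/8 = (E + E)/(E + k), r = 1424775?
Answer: 1919183813/1347 ≈ 1.4248e+6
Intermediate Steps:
z(E) = 16*E/(-604 + E) (z(E) = 8*((E + E)/(E - 604)) = 8*((2*E)/(-604 + E)) = 8*(2*E/(-604 + E)) = 16*E/(-604 + E))
z(-743) + r = 16*(-743)/(-604 - 743) + 1424775 = 16*(-743)/(-1347) + 1424775 = 16*(-743)*(-1/1347) + 1424775 = 11888/1347 + 1424775 = 1919183813/1347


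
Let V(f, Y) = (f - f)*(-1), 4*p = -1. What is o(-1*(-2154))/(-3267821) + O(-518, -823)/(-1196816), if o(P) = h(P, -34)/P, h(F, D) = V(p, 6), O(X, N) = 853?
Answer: -853/1196816 ≈ -0.00071272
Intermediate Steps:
p = -1/4 (p = (1/4)*(-1) = -1/4 ≈ -0.25000)
V(f, Y) = 0 (V(f, Y) = 0*(-1) = 0)
h(F, D) = 0
o(P) = 0 (o(P) = 0/P = 0)
o(-1*(-2154))/(-3267821) + O(-518, -823)/(-1196816) = 0/(-3267821) + 853/(-1196816) = 0*(-1/3267821) + 853*(-1/1196816) = 0 - 853/1196816 = -853/1196816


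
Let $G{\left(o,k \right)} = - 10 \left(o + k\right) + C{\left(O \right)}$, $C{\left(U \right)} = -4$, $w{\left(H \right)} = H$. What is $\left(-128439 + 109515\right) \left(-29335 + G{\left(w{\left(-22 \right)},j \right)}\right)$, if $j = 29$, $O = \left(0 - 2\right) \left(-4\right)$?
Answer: $556535916$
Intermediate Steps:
$O = 8$ ($O = \left(-2\right) \left(-4\right) = 8$)
$G{\left(o,k \right)} = -4 - 10 k - 10 o$ ($G{\left(o,k \right)} = - 10 \left(o + k\right) - 4 = - 10 \left(k + o\right) - 4 = \left(- 10 k - 10 o\right) - 4 = -4 - 10 k - 10 o$)
$\left(-128439 + 109515\right) \left(-29335 + G{\left(w{\left(-22 \right)},j \right)}\right) = \left(-128439 + 109515\right) \left(-29335 - 74\right) = - 18924 \left(-29335 - 74\right) = \left(-18924\right) \left(-29409\right) = 556535916$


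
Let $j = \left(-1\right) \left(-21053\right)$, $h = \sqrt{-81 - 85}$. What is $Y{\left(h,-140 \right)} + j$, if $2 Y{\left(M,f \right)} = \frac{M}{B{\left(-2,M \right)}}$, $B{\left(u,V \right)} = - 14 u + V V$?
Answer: $21053 - \frac{i \sqrt{166}}{276} \approx 21053.0 - 0.046682 i$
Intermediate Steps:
$B{\left(u,V \right)} = V^{2} - 14 u$ ($B{\left(u,V \right)} = - 14 u + V^{2} = V^{2} - 14 u$)
$h = i \sqrt{166}$ ($h = \sqrt{-166} = i \sqrt{166} \approx 12.884 i$)
$j = 21053$
$Y{\left(M,f \right)} = \frac{M}{2 \left(28 + M^{2}\right)}$ ($Y{\left(M,f \right)} = \frac{M \frac{1}{M^{2} - -28}}{2} = \frac{M \frac{1}{M^{2} + 28}}{2} = \frac{M \frac{1}{28 + M^{2}}}{2} = \frac{M}{2 \left(28 + M^{2}\right)}$)
$Y{\left(h,-140 \right)} + j = \frac{i \sqrt{166}}{2 \left(28 + \left(i \sqrt{166}\right)^{2}\right)} + 21053 = \frac{i \sqrt{166}}{2 \left(28 - 166\right)} + 21053 = \frac{i \sqrt{166}}{2 \left(-138\right)} + 21053 = \frac{1}{2} i \sqrt{166} \left(- \frac{1}{138}\right) + 21053 = - \frac{i \sqrt{166}}{276} + 21053 = 21053 - \frac{i \sqrt{166}}{276}$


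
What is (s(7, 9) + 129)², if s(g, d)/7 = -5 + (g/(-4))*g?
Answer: 1089/16 ≈ 68.063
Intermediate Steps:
s(g, d) = -35 - 7*g²/4 (s(g, d) = 7*(-5 + (g/(-4))*g) = 7*(-5 + (g*(-¼))*g) = 7*(-5 + (-g/4)*g) = 7*(-5 - g²/4) = -35 - 7*g²/4)
(s(7, 9) + 129)² = ((-35 - 7/4*7²) + 129)² = ((-35 - 7/4*49) + 129)² = ((-35 - 343/4) + 129)² = (-483/4 + 129)² = (33/4)² = 1089/16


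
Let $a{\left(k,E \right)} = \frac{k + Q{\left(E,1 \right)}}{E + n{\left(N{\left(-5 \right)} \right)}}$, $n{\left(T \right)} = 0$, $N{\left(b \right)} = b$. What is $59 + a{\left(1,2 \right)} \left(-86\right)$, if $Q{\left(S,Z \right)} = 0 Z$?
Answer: $16$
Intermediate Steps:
$Q{\left(S,Z \right)} = 0$
$a{\left(k,E \right)} = \frac{k}{E}$ ($a{\left(k,E \right)} = \frac{k + 0}{E + 0} = \frac{k}{E}$)
$59 + a{\left(1,2 \right)} \left(-86\right) = 59 + 1 \cdot \frac{1}{2} \left(-86\right) = 59 + \frac{1}{2} \left(-86\right) = 59 - 43 = 16$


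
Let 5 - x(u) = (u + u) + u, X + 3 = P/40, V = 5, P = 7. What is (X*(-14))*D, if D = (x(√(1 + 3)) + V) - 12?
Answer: -1582/5 ≈ -316.40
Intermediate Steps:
X = -113/40 (X = -3 + 7/40 = -113/40 ≈ -2.8250)
x(u) = 5 - 3*u (x(u) = 5 - ((u + u) + u) = 5 - (2*u + u) = 5 - 3*u)
D = -8 (D = ((5 - 3*√(1 + 3)) + 5) - 12 = ((5 - 3*√4) + 5) - 12 = ((5 - 3*2) + 5) - 12 = ((5 - 6) + 5) - 12 = (-1 + 5) - 12 = 4 - 12 = -8)
(X*(-14))*D = -113/40*(-14)*(-8) = (791/20)*(-8) = -1582/5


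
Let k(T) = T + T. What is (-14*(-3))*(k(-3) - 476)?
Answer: -20244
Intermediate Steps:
k(T) = 2*T
(-14*(-3))*(k(-3) - 476) = (-14*(-3))*(2*(-3) - 476) = 42*(-6 - 476) = 42*(-482) = -20244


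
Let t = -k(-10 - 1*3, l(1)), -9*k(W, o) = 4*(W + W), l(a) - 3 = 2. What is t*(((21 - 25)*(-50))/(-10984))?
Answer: 2600/12357 ≈ 0.21041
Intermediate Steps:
l(a) = 5 (l(a) = 3 + 2 = 5)
k(W, o) = -8*W/9 (k(W, o) = -4*(W + W)/9 = -4*2*W/9 = -8*W/9)
t = -104/9 (t = -(-8)*(-10 - 1*3)/9 = -(-8)*(-10 - 3)/9 = -(-8)*(-13)/9 = -1*104/9 = -104/9 ≈ -11.556)
t*(((21 - 25)*(-50))/(-10984)) = -104*(21 - 25)*(-50)/(9*(-10984)) = -104*(-4*(-50))*(-1)/(9*10984) = -20800*(-1)/(9*10984) = -104/9*(-25/1373) = 2600/12357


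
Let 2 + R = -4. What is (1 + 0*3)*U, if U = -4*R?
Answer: 24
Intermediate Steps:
R = -6 (R = -2 - 4 = -6)
U = 24 (U = -4*(-6) = 24)
(1 + 0*3)*U = (1 + 0*3)*24 = (1 + 0)*24 = 1*24 = 24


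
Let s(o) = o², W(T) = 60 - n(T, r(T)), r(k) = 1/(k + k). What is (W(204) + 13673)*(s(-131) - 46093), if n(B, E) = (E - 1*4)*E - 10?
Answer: -5515684199413/13872 ≈ -3.9761e+8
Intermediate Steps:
r(k) = 1/(2*k)
n(B, E) = -10 + E*(-4 + E) (n(B, E) = (E - 4)*E - 10 = (-4 + E)*E - 10 = E*(-4 + E) - 10 = -10 + E*(-4 + E))
W(T) = 70 + 2/T - 1/(4*T²) (W(T) = 60 - (-10 + (1/(2*T))² - 2/T) = 60 - (-10 + 1/(4*T²) - 2/T) = 60 - (-10 - 2/T + 1/(4*T²)) = 60 + (10 + 2/T - 1/(4*T²)) = 70 + 2/T - 1/(4*T²))
(W(204) + 13673)*(s(-131) - 46093) = ((70 + 2/204 - ¼/204²) + 13673)*((-131)² - 46093) = ((70 + 2*(1/204) - ¼*1/41616) + 13673)*(17161 - 46093) = ((70 + 1/102 - 1/166464) + 13673)*(-28932) = (11654111/166464 + 13673)*(-28932) = (2287716383/166464)*(-28932) = -5515684199413/13872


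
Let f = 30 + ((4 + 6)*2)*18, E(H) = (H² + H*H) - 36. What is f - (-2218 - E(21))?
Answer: 3454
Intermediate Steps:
E(H) = -36 + 2*H² (E(H) = (H² + H²) - 36 = 2*H² - 36 = -36 + 2*H²)
f = 390 (f = 30 + (10*2)*18 = 30 + 20*18 = 30 + 360 = 390)
f - (-2218 - E(21)) = 390 - (-2218 - (-36 + 2*21²)) = 390 - (-2218 - (-36 + 2*441)) = 390 - (-2218 - (-36 + 882)) = 390 - (-2218 - 1*846) = 390 - (-2218 - 846) = 390 - 1*(-3064) = 390 + 3064 = 3454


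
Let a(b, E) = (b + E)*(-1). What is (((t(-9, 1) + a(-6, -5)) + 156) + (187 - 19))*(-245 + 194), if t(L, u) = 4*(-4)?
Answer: -16269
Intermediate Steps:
t(L, u) = -16
a(b, E) = -E - b (a(b, E) = (E + b)*(-1) = -E - b)
(((t(-9, 1) + a(-6, -5)) + 156) + (187 - 19))*(-245 + 194) = (((-16 + (-1*(-5) - 1*(-6))) + 156) + (187 - 19))*(-245 + 194) = (((-16 + (5 + 6)) + 156) + 168)*(-51) = (((-16 + 11) + 156) + 168)*(-51) = ((-5 + 156) + 168)*(-51) = (151 + 168)*(-51) = 319*(-51) = -16269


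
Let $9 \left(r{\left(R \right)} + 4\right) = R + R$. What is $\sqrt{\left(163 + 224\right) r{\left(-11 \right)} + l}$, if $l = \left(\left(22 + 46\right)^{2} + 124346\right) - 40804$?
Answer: $2 \sqrt{21418} \approx 292.7$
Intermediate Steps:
$r{\left(R \right)} = -4 + \frac{2 R}{9}$ ($r{\left(R \right)} = -4 + \frac{R + R}{9} = -4 + \frac{2 R}{9}$)
$l = 88166$ ($l = \left(68^{2} + 124346\right) - 40804 = \left(4624 + 124346\right) - 40804 = 128970 - 40804 = 88166$)
$\sqrt{\left(163 + 224\right) r{\left(-11 \right)} + l} = \sqrt{\left(163 + 224\right) \left(-4 + \frac{2}{9} \left(-11\right)\right) + 88166} = \sqrt{387 \left(-4 - \frac{22}{9}\right) + 88166} = \sqrt{387 \left(- \frac{58}{9}\right) + 88166} = \sqrt{-2494 + 88166} = \sqrt{85672} = 2 \sqrt{21418}$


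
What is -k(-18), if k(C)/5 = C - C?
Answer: 0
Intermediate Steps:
k(C) = 0 (k(C) = 5*(C - C) = 5*0 = 0)
-k(-18) = -1*0 = 0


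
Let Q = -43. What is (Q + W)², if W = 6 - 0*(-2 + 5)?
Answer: 1369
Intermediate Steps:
W = 6 (W = 6 - 0*3 = 6 - 1*0 = 6 + 0 = 6)
(Q + W)² = (-43 + 6)² = (-37)² = 1369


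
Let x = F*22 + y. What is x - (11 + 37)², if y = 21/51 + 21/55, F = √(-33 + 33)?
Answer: -2153498/935 ≈ -2303.2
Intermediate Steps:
F = 0 (F = √0 = 0)
y = 742/935 (y = 21*(1/51) + 21*(1/55) = 7/17 + 21/55 = 742/935 ≈ 0.79358)
x = 742/935 (x = 0*22 + 742/935 = 0 + 742/935 = 742/935 ≈ 0.79358)
x - (11 + 37)² = 742/935 - (11 + 37)² = 742/935 - 1*48² = 742/935 - 1*2304 = 742/935 - 2304 = -2153498/935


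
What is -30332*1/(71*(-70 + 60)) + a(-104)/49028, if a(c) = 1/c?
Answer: 77330099037/1810113760 ≈ 42.721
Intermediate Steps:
-30332*1/(71*(-70 + 60)) + a(-104)/49028 = -30332*1/(71*(-70 + 60)) + 1/(-104*49028) = -30332/((-10*71)) - 1/104*1/49028 = -30332/(-710) - 1/5098912 = -30332*(-1/710) - 1/5098912 = 15166/355 - 1/5098912 = 77330099037/1810113760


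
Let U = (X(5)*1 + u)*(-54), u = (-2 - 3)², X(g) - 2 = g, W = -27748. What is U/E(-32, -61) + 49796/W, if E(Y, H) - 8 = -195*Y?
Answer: -11221061/5417797 ≈ -2.0711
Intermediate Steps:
X(g) = 2 + g
E(Y, H) = 8 - 195*Y
u = 25 (u = (-5)² = 25)
U = -1728 (U = ((2 + 5)*1 + 25)*(-54) = (7*1 + 25)*(-54) = (7 + 25)*(-54) = 32*(-54) = -1728)
U/E(-32, -61) + 49796/W = -1728/(8 - 195*(-32)) + 49796/(-27748) = -1728/(8 + 6240) + 49796*(-1/27748) = -1728/6248 - 12449/6937 = -1728*1/6248 - 12449/6937 = -216/781 - 12449/6937 = -11221061/5417797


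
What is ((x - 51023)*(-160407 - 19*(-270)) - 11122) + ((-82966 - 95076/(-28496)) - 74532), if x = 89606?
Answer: -42681459170995/7124 ≈ -5.9912e+9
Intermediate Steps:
((x - 51023)*(-160407 - 19*(-270)) - 11122) + ((-82966 - 95076/(-28496)) - 74532) = ((89606 - 51023)*(-160407 - 19*(-270)) - 11122) + ((-82966 - 95076/(-28496)) - 74532) = (38583*(-160407 + 5130) - 11122) + ((-82966 - 95076*(-1/28496)) - 74532) = (38583*(-155277) - 11122) + ((-82966 + 23769/7124) - 74532) = (-5991052491 - 11122) + (-591026015/7124 - 74532) = -5991063613 - 1121991983/7124 = -42681459170995/7124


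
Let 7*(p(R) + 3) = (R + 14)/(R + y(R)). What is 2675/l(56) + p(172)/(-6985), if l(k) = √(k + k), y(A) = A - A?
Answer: 1713/4204970 + 2675*√7/28 ≈ 252.76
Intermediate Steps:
y(A) = 0
l(k) = √2*√k (l(k) = √(2*k) = √2*√k)
p(R) = -3 + (14 + R)/(7*R) (p(R) = -3 + ((R + 14)/(R + 0))/7 = -3 + ((14 + R)/R)/7 = -3 + (14 + R)/(7*R))
2675/l(56) + p(172)/(-6985) = 2675/((√2*√56)) + (-20/7 + 2/172)/(-6985) = 2675/((√2*(2*√14))) + (-20/7 + 2*(1/172))*(-1/6985) = 2675/((4*√7)) + (-20/7 + 1/86)*(-1/6985) = 2675*(√7/28) - 1713/602*(-1/6985) = 2675*√7/28 + 1713/4204970 = 1713/4204970 + 2675*√7/28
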